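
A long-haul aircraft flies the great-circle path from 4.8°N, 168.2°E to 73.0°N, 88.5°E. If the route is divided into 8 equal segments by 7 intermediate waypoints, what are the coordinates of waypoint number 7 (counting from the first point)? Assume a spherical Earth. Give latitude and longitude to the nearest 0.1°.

≈ 68.9°N, 118.0°E

Convert each endpoint to a unit vector on the sphere (x = cos φ cos λ, y = cos φ sin λ, z = sin φ).
The central angle between the endpoints is δ = arccos(p₁·p₂) ≈ 1.438 rad (82.4°).
Interpolate at f = 7/8 with slerp weights a = sin((1−f)δ)/sin δ ≈ 0.180, b = sin(fδ)/sin δ ≈ 0.960.
p = a·p₁ + b·p₂ ≈ (-0.169, 0.317, 0.933); φ = arcsin(p_z) ≈ 68.94°, λ = atan2(p_y, p_x) ≈ 117.98°.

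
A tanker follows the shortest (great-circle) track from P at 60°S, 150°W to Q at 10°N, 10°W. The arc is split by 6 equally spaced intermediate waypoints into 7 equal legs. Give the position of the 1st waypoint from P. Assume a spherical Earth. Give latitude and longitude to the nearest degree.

Convert each endpoint to a unit vector on the sphere (x = cos φ cos λ, y = cos φ sin λ, z = sin φ).
The central angle between the endpoints is δ = arccos(p₁·p₂) ≈ 2.127 rad (121.8°).
Interpolate at f = 1/7 with slerp weights a = sin((1−f)δ)/sin δ ≈ 1.140, b = sin(fδ)/sin δ ≈ 0.352.
p = a·p₁ + b·p₂ ≈ (-0.152, -0.345, -0.926); φ = arcsin(p_z) ≈ -67.84°, λ = atan2(p_y, p_x) ≈ -113.78°.

≈ 68°S, 114°W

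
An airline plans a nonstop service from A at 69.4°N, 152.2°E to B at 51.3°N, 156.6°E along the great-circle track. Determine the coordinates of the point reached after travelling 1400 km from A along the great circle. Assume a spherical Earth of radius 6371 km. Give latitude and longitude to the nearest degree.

≈ 57°N, 156°E

Write both endpoints as unit vectors p₁, p₂ with components (cos φ cos λ, cos φ sin λ, sin φ).
The central angle between the endpoints is δ = arccos(p₁·p₂) ≈ 0.318 rad (18.2°). The total great-circle distance is δ·R ≈ 0.318 × 6371 ≈ 2026 km, so the target fraction is f = 1400/2026 ≈ 0.691.
Interpolate at f ≈ 0.691 with slerp weights a = sin((1−f)δ)/sin δ ≈ 0.314, b = sin(fδ)/sin δ ≈ 0.697.
p = a·p₁ + b·p₂ ≈ (-0.498, 0.225, 0.838); φ = arcsin(p_z) ≈ 56.90°, λ = atan2(p_y, p_x) ≈ 155.71°.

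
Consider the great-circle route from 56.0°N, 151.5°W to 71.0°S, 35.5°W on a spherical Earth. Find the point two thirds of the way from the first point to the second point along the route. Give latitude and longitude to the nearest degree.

Convert each endpoint to a unit vector on the sphere (x = cos φ cos λ, y = cos φ sin λ, z = sin φ).
The central angle between the endpoints is δ = arccos(p₁·p₂) ≈ 2.613 rad (149.7°).
Interpolate at f = 2/3 with slerp weights a = sin((1−f)δ)/sin δ ≈ 1.518, b = sin(fδ)/sin δ ≈ 1.955.
p = a·p₁ + b·p₂ ≈ (-0.228, -0.775, -0.590); φ = arcsin(p_z) ≈ -36.16°, λ = atan2(p_y, p_x) ≈ -106.39°.

≈ 36°S, 106°W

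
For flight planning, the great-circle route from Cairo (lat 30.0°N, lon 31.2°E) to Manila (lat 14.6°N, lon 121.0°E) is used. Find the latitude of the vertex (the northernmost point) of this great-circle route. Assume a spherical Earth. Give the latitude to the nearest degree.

≈ 32°N

The great circle lies in the plane with unit normal n̂ = (p₁ × p₂)/|p₁ × p₂|.
Here n̂_z ≈ +0.845; the vertex latitude is φ_max = arccos|n̂_z| ≈ 32.3°.
Check via Clairaut: cos φ_max = |cos φ₁| · sin C = cos(30.0°)·sin(77.4°) ≈ 0.845, again giving ≈ 32.3°.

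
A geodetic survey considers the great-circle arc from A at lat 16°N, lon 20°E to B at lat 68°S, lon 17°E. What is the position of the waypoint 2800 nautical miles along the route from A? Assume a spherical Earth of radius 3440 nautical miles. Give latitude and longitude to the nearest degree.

≈ lat 31°S, lon 19°E

Write both endpoints as unit vectors p₁, p₂ with components (cos φ cos λ, cos φ sin λ, sin φ).
The central angle between the endpoints is δ = arccos(p₁·p₂) ≈ 1.467 rad (84.0°). The total great-circle distance is δ·R ≈ 1.467 × 3440 ≈ 5045 nmi, so the target fraction is f = 2800/5045 ≈ 0.555.
Interpolate at f ≈ 0.555 with slerp weights a = sin((1−f)δ)/sin δ ≈ 0.611, b = sin(fδ)/sin δ ≈ 0.731.
p = a·p₁ + b·p₂ ≈ (0.813, 0.281, -0.509); φ = arcsin(p_z) ≈ -30.63°, λ = atan2(p_y, p_x) ≈ 19.05°.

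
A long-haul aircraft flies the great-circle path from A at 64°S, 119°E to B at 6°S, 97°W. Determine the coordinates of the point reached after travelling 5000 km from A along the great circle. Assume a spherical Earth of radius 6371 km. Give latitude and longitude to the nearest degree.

≈ 62°S, 126°W

The haversine formula gives a central angle δ ≈ 1.833 rad (105.0°) between the endpoints. The total great-circle distance is δ·R ≈ 1.833 × 6371 ≈ 11675 km, so the target fraction is f = 5000/11675 ≈ 0.428.
Interpolate at f ≈ 0.428 with slerp weights a = sin((1−f)δ)/sin δ ≈ 0.897, b = sin(fδ)/sin δ ≈ 0.732.
p = a·p₁ + b·p₂ ≈ (-0.279, -0.378, -0.883); φ = arcsin(p_z) ≈ -61.95°, λ = atan2(p_y, p_x) ≈ -126.43°.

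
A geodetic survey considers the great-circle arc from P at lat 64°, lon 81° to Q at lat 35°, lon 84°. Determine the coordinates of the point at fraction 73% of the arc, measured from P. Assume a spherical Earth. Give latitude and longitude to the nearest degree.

≈ lat 43°, lon 83°

Convert each endpoint to a unit vector on the sphere (x = cos φ cos λ, y = cos φ sin λ, z = sin φ).
The central angle between the endpoints is δ = arccos(p₁·p₂) ≈ 0.507 rad (29.1°).
Interpolate at f = 0.73 with slerp weights a = sin((1−f)δ)/sin δ ≈ 0.281, b = sin(fδ)/sin δ ≈ 0.745.
p = a·p₁ + b·p₂ ≈ (0.083, 0.729, 0.680); φ = arcsin(p_z) ≈ 42.84°, λ = atan2(p_y, p_x) ≈ 83.50°.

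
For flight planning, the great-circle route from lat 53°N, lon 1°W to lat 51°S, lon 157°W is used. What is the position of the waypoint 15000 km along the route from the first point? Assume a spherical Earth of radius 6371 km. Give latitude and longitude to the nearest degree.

Convert each endpoint to a unit vector on the sphere (x = cos φ cos λ, y = cos φ sin λ, z = sin φ).
The central angle between the endpoints is δ = arccos(p₁·p₂) ≈ 2.883 rad (165.2°). The total great-circle distance is δ·R ≈ 2.883 × 6371 ≈ 18365 km, so the target fraction is f = 15000/18365 ≈ 0.817.
Interpolate at f ≈ 0.817 with slerp weights a = sin((1−f)δ)/sin δ ≈ 1.968, b = sin(fδ)/sin δ ≈ 2.766.
p = a·p₁ + b·p₂ ≈ (-0.418, -0.701, -0.578); φ = arcsin(p_z) ≈ -35.31°, λ = atan2(p_y, p_x) ≈ -120.83°.

≈ lat 35°S, lon 121°W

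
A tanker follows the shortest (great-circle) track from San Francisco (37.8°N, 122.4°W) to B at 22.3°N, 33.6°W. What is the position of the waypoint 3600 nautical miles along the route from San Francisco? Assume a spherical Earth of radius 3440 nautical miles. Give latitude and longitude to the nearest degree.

Write both endpoints as unit vectors p₁, p₂ with components (cos φ cos λ, cos φ sin λ, sin φ).
The central angle between the endpoints is δ = arccos(p₁·p₂) ≈ 1.320 rad (75.6°). The total great-circle distance is δ·R ≈ 1.320 × 3440 ≈ 4542 nmi, so the target fraction is f = 3600/4542 ≈ 0.793.
Interpolate at f ≈ 0.793 with slerp weights a = sin((1−f)δ)/sin δ ≈ 0.279, b = sin(fδ)/sin δ ≈ 0.894.
p = a·p₁ + b·p₂ ≈ (0.570, -0.644, 0.510); φ = arcsin(p_z) ≈ 30.67°, λ = atan2(p_y, p_x) ≈ -48.45°.

≈ 31°N, 48°W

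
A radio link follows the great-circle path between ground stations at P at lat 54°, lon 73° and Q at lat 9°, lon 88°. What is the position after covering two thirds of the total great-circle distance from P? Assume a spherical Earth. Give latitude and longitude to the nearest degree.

≈ lat 24°, lon 84°

Convert each endpoint to a unit vector on the sphere (x = cos φ cos λ, y = cos φ sin λ, z = sin φ).
The central angle between the endpoints is δ = arccos(p₁·p₂) ≈ 0.813 rad (46.6°).
Interpolate at f = 2/3 with slerp weights a = sin((1−f)δ)/sin δ ≈ 0.369, b = sin(fδ)/sin δ ≈ 0.710.
p = a·p₁ + b·p₂ ≈ (0.088, 0.908, 0.409); φ = arcsin(p_z) ≈ 24.16°, λ = atan2(p_y, p_x) ≈ 84.48°.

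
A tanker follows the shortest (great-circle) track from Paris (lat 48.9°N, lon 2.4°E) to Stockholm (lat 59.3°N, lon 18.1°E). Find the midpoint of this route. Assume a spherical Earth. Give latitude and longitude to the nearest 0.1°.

Convert each endpoint to a unit vector on the sphere (x = cos φ cos λ, y = cos φ sin λ, z = sin φ).
The central angle between the endpoints is δ = arccos(p₁·p₂) ≈ 0.241 rad (13.8°).
Interpolate at f = 1/2 with slerp weights a = sin((1−f)δ)/sin δ ≈ 0.504, b = sin(fδ)/sin δ ≈ 0.504.
p = a·p₁ + b·p₂ ≈ (0.575, 0.094, 0.813); φ = arcsin(p_z) ≈ 54.35°, λ = atan2(p_y, p_x) ≈ 9.26°.

≈ lat 54.4°N, lon 9.3°E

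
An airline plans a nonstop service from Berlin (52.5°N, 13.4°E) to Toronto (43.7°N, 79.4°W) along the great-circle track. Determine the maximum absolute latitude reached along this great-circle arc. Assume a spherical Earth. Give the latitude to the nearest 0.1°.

The great circle lies in the plane with unit normal n̂ = (p₁ × p₂)/|p₁ × p₂|.
Here n̂_z ≈ -0.517; the vertex latitude is φ_max = arccos|n̂_z| ≈ 58.9°.
Check via Clairaut: cos φ_max = |cos φ₁| · sin C = cos(52.5°)·sin(58.1°) ≈ 0.517, again giving ≈ 58.9°.

≈ 58.9°N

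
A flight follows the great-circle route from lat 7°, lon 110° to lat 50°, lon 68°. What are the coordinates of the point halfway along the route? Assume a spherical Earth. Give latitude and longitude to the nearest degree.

≈ lat 30°, lon 94°

Write both endpoints as unit vectors p₁, p₂ with components (cos φ cos λ, cos φ sin λ, sin φ).
The central angle between the endpoints is δ = arccos(p₁·p₂) ≈ 0.967 rad (55.4°).
Interpolate at f = 1/2 with slerp weights a = sin((1−f)δ)/sin δ ≈ 0.565, b = sin(fδ)/sin δ ≈ 0.565.
p = a·p₁ + b·p₂ ≈ (-0.056, 0.863, 0.501); φ = arcsin(p_z) ≈ 30.10°, λ = atan2(p_y, p_x) ≈ 93.69°.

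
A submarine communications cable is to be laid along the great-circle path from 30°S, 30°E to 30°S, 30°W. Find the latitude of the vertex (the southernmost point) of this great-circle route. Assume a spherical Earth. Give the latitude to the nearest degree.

≈ 34°S

The great circle lies in the plane with unit normal n̂ = (p₁ × p₂)/|p₁ × p₂|.
Here n̂_z ≈ -0.832; the vertex latitude is φ_max = arccos|n̂_z| ≈ 33.7°.
Check via Clairaut: cos φ_max = |cos φ₁| · sin C = cos(30.0°)·sin(106.1°) ≈ 0.832, again giving ≈ 33.7°.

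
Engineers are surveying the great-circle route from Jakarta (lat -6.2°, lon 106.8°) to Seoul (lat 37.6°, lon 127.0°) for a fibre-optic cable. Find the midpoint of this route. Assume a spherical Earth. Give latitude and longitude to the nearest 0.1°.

The haversine formula gives a central angle δ ≈ 0.832 rad (47.7°) between the endpoints.
Interpolate at f = 1/2 with slerp weights a = sin((1−f)δ)/sin δ ≈ 0.547, b = sin(fδ)/sin δ ≈ 0.547.
p = a·p₁ + b·p₂ ≈ (-0.418, 0.866, 0.274); φ = arcsin(p_z) ≈ 15.93°, λ = atan2(p_y, p_x) ≈ 115.75°.

≈ lat 15.9°, lon 115.7°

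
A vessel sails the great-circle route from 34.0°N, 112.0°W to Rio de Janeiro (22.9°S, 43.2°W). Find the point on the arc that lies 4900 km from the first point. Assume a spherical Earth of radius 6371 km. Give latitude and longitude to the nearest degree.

The haversine formula gives a central angle δ ≈ 1.512 rad (86.6°) between the endpoints. The total great-circle distance is δ·R ≈ 1.512 × 6371 ≈ 9634 km, so the target fraction is f = 4900/9634 ≈ 0.509.
Interpolate at f ≈ 0.509 with slerp weights a = sin((1−f)δ)/sin δ ≈ 0.678, b = sin(fδ)/sin δ ≈ 0.697.
p = a·p₁ + b·p₂ ≈ (0.257, -0.960, 0.108); φ = arcsin(p_z) ≈ 6.19°, λ = atan2(p_y, p_x) ≈ -75.00°.

≈ 6°N, 75°W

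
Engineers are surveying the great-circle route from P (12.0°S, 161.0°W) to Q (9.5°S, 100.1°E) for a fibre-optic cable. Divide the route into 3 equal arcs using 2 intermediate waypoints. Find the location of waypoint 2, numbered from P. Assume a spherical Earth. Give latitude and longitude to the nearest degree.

≈ (15°S, 133°E)

Write both endpoints as unit vectors p₁, p₂ with components (cos φ cos λ, cos φ sin λ, sin φ).
The central angle between the endpoints is δ = arccos(p₁·p₂) ≈ 1.686 rad (96.6°).
Interpolate at f = 2/3 with slerp weights a = sin((1−f)δ)/sin δ ≈ 0.536, b = sin(fδ)/sin δ ≈ 0.908.
p = a·p₁ + b·p₂ ≈ (-0.653, 0.711, -0.261); φ = arcsin(p_z) ≈ -15.15°, λ = atan2(p_y, p_x) ≈ 132.58°.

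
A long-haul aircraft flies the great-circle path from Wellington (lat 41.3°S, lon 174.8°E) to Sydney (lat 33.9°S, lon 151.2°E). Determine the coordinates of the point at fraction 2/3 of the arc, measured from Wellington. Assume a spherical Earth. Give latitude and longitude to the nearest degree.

≈ lat 37°S, lon 159°E

From cos δ = sin φ₁ sin φ₂ + cos φ₁ cos φ₂ cos Δλ, the central angle is δ ≈ 0.350 rad (20.0°).
Interpolate at f = 2/3 with slerp weights a = sin((1−f)δ)/sin δ ≈ 0.339, b = sin(fδ)/sin δ ≈ 0.674.
p = a·p₁ + b·p₂ ≈ (-0.744, 0.293, -0.600); φ = arcsin(p_z) ≈ -36.88°, λ = atan2(p_y, p_x) ≈ 158.53°.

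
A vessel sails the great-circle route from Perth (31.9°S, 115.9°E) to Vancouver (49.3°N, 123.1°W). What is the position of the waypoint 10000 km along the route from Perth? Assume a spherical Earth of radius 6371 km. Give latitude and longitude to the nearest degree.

≈ 33°N, 178°W

The haversine formula gives a central angle δ ≈ 2.326 rad (133.3°) between the endpoints. The total great-circle distance is δ·R ≈ 2.326 × 6371 ≈ 14822 km, so the target fraction is f = 10000/14822 ≈ 0.675.
Interpolate at f ≈ 0.675 with slerp weights a = sin((1−f)δ)/sin δ ≈ 0.943, b = sin(fδ)/sin δ ≈ 1.374.
p = a·p₁ + b·p₂ ≈ (-0.839, -0.030, 0.543); φ = arcsin(p_z) ≈ 32.90°, λ = atan2(p_y, p_x) ≈ -177.95°.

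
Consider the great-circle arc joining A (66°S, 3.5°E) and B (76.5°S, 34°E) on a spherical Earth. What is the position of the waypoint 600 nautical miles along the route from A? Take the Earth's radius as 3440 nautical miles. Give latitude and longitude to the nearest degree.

Write both endpoints as unit vectors p₁, p₂ with components (cos φ cos λ, cos φ sin λ, sin φ).
The central angle between the endpoints is δ = arccos(p₁·p₂) ≈ 0.245 rad (14.0°). The total great-circle distance is δ·R ≈ 0.245 × 3440 ≈ 843 nmi, so the target fraction is f = 600/843 ≈ 0.712.
Interpolate at f ≈ 0.712 with slerp weights a = sin((1−f)δ)/sin δ ≈ 0.291, b = sin(fδ)/sin δ ≈ 0.715.
p = a·p₁ + b·p₂ ≈ (0.257, 0.101, -0.961); φ = arcsin(p_z) ≈ -74.00°, λ = atan2(p_y, p_x) ≈ 21.41°.

≈ (74°S, 21°E)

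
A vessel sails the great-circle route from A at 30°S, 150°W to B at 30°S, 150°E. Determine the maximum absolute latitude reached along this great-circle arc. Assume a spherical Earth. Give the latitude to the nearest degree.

≈ 34°S

The great circle lies in the plane with unit normal n̂ = (p₁ × p₂)/|p₁ × p₂|.
Here n̂_z ≈ -0.832; the vertex latitude is φ_max = arccos|n̂_z| ≈ 33.7°.
Check via Clairaut: cos φ_max = |cos φ₁| · sin C = cos(30.0°)·sin(106.1°) ≈ 0.832, again giving ≈ 33.7°.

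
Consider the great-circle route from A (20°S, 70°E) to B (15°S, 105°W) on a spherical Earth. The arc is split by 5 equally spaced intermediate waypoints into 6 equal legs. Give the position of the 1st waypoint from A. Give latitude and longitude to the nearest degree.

≈ (44°S, 65°E)

Write both endpoints as unit vectors p₁, p₂ with components (cos φ cos λ, cos φ sin λ, sin φ).
The central angle between the endpoints is δ = arccos(p₁·p₂) ≈ 2.525 rad (144.7°).
Interpolate at f = 1/6 with slerp weights a = sin((1−f)δ)/sin δ ≈ 1.489, b = sin(fδ)/sin δ ≈ 0.706.
p = a·p₁ + b·p₂ ≈ (0.302, 0.656, -0.692); φ = arcsin(p_z) ≈ -43.78°, λ = atan2(p_y, p_x) ≈ 65.28°.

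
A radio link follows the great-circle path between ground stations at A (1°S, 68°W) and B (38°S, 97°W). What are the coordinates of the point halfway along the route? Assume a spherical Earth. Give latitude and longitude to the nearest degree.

≈ (20°S, 81°W)

The haversine formula gives a central angle δ ≈ 0.796 rad (45.6°) between the endpoints.
Interpolate at f = 1/2 with slerp weights a = sin((1−f)δ)/sin δ ≈ 0.542, b = sin(fδ)/sin δ ≈ 0.542.
p = a·p₁ + b·p₂ ≈ (0.151, -0.927, -0.343); φ = arcsin(p_z) ≈ -20.08°, λ = atan2(p_y, p_x) ≈ -80.74°.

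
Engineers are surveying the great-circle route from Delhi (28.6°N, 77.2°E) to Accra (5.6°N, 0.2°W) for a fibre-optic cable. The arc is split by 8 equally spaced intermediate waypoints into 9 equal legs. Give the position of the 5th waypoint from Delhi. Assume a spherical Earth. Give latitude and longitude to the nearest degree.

≈ (20°N, 31°E)

Write both endpoints as unit vectors p₁, p₂ with components (cos φ cos λ, cos φ sin λ, sin φ).
The central angle between the endpoints is δ = arccos(p₁·p₂) ≈ 1.331 rad (76.3°).
Interpolate at f = 5/9 with slerp weights a = sin((1−f)δ)/sin δ ≈ 0.574, b = sin(fδ)/sin δ ≈ 0.694.
p = a·p₁ + b·p₂ ≈ (0.802, 0.489, 0.343); φ = arcsin(p_z) ≈ 20.03°, λ = atan2(p_y, p_x) ≈ 31.37°.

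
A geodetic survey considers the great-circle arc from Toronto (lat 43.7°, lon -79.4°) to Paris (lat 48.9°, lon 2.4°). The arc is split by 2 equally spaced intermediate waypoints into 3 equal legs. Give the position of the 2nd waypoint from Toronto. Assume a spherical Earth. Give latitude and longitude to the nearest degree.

≈ lat 54°, lon -25°

Convert each endpoint to a unit vector on the sphere (x = cos φ cos λ, y = cos φ sin λ, z = sin φ).
The central angle between the endpoints is δ = arccos(p₁·p₂) ≈ 0.942 rad (54.0°).
Interpolate at f = 2/3 with slerp weights a = sin((1−f)δ)/sin δ ≈ 0.382, b = sin(fδ)/sin δ ≈ 0.726.
p = a·p₁ + b·p₂ ≈ (0.528, -0.251, 0.811); φ = arcsin(p_z) ≈ 54.22°, λ = atan2(p_y, p_x) ≈ -25.46°.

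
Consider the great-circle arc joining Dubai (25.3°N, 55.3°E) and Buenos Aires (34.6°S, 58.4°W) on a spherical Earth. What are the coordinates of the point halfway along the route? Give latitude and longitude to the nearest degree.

≈ 8°S, 3°E

The haversine formula gives a central angle δ ≈ 2.143 rad (122.8°) between the endpoints.
Interpolate at f = 1/2 with slerp weights a = sin((1−f)δ)/sin δ ≈ 1.045, b = sin(fδ)/sin δ ≈ 1.045.
p = a·p₁ + b·p₂ ≈ (0.988, 0.044, -0.147); φ = arcsin(p_z) ≈ -8.44°, λ = atan2(p_y, p_x) ≈ 2.55°.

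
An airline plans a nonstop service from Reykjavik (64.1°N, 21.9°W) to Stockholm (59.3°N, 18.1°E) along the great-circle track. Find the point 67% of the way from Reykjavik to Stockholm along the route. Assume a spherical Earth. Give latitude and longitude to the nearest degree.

Write both endpoints as unit vectors p₁, p₂ with components (cos φ cos λ, cos φ sin λ, sin φ).
The central angle between the endpoints is δ = arccos(p₁·p₂) ≈ 0.335 rad (19.2°).
Interpolate at f = 0.67 with slerp weights a = sin((1−f)δ)/sin δ ≈ 0.336, b = sin(fδ)/sin δ ≈ 0.677.
p = a·p₁ + b·p₂ ≈ (0.465, 0.053, 0.884); φ = arcsin(p_z) ≈ 62.13°, λ = atan2(p_y, p_x) ≈ 6.47°.

≈ 62°N, 6°E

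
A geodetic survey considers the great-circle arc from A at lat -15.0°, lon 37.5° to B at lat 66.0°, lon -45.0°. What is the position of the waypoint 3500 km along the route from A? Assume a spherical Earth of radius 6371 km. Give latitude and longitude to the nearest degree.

Convert each endpoint to a unit vector on the sphere (x = cos φ cos λ, y = cos φ sin λ, z = sin φ).
The central angle between the endpoints is δ = arccos(p₁·p₂) ≈ 1.757 rad (100.7°). The total great-circle distance is δ·R ≈ 1.757 × 6371 ≈ 11194 km, so the target fraction is f = 3500/11194 ≈ 0.313.
Interpolate at f ≈ 0.313 with slerp weights a = sin((1−f)δ)/sin δ ≈ 0.951, b = sin(fδ)/sin δ ≈ 0.531.
p = a·p₁ + b·p₂ ≈ (0.882, 0.407, 0.239); φ = arcsin(p_z) ≈ 13.84°, λ = atan2(p_y, p_x) ≈ 24.75°.

≈ lat 14°, lon 25°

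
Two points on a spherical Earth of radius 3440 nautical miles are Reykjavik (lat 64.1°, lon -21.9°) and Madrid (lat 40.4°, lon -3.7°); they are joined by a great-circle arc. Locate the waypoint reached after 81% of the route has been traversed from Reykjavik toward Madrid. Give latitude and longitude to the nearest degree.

From cos δ = sin φ₁ sin φ₂ + cos φ₁ cos φ₂ cos Δλ, the central angle is δ ≈ 0.453 rad (26.0°).
Interpolate at f = 0.81 with slerp weights a = sin((1−f)δ)/sin δ ≈ 0.196, b = sin(fδ)/sin δ ≈ 0.820.
p = a·p₁ + b·p₂ ≈ (0.703, -0.072, 0.708); φ = arcsin(p_z) ≈ 45.07°, λ = atan2(p_y, p_x) ≈ -5.87°.

≈ lat 45°, lon -6°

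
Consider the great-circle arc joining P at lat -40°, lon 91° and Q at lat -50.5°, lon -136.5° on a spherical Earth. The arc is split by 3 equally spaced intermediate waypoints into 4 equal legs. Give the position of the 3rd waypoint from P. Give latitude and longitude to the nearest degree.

≈ lat -65°, lon -164°

Convert each endpoint to a unit vector on the sphere (x = cos φ cos λ, y = cos φ sin λ, z = sin φ).
The central angle between the endpoints is δ = arccos(p₁·p₂) ≈ 1.403 rad (80.4°).
Interpolate at f = 3/4 with slerp weights a = sin((1−f)δ)/sin δ ≈ 0.349, b = sin(fδ)/sin δ ≈ 0.881.
p = a·p₁ + b·p₂ ≈ (-0.411, -0.119, -0.904); φ = arcsin(p_z) ≈ -64.66°, λ = atan2(p_y, p_x) ≈ -163.89°.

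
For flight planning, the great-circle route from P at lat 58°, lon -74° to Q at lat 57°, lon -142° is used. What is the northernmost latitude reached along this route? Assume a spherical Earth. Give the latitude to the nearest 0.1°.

The great circle lies in the plane with unit normal n̂ = (p₁ × p₂)/|p₁ × p₂|.
Here n̂_z ≈ -0.467; the vertex latitude is φ_max = arccos|n̂_z| ≈ 62.2°.
Check via Clairaut: cos φ_max = |cos φ₁| · sin C = cos(58.0°)·sin(61.7°) ≈ 0.467, again giving ≈ 62.2°.

≈ 62.2°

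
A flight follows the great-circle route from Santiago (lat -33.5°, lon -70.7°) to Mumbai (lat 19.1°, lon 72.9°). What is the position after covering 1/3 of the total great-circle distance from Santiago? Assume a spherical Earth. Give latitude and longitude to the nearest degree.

The haversine formula gives a central angle δ ≈ 2.523 rad (144.6°) between the endpoints.
Interpolate at f = 1/3 with slerp weights a = sin((1−f)δ)/sin δ ≈ 1.714, b = sin(fδ)/sin δ ≈ 1.286.
p = a·p₁ + b·p₂ ≈ (0.830, -0.188, -0.525); φ = arcsin(p_z) ≈ -31.70°, λ = atan2(p_y, p_x) ≈ -12.76°.

≈ lat -32°, lon -13°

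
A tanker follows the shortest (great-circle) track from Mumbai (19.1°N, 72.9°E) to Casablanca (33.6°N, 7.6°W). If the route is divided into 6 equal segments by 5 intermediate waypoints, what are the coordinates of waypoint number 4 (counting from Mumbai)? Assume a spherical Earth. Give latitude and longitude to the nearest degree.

The haversine formula gives a central angle δ ≈ 1.255 rad (71.9°) between the endpoints.
Interpolate at f = 4/6 with slerp weights a = sin((1−f)δ)/sin δ ≈ 0.427, b = sin(fδ)/sin δ ≈ 0.781.
p = a·p₁ + b·p₂ ≈ (0.763, 0.300, 0.572); φ = arcsin(p_z) ≈ 34.89°, λ = atan2(p_y, p_x) ≈ 21.44°.

≈ 35°N, 21°E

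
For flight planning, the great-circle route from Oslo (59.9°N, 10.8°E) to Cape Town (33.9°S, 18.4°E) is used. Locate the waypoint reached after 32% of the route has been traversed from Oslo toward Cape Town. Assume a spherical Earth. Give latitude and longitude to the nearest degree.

≈ (30°N, 14°E)

Convert each endpoint to a unit vector on the sphere (x = cos φ cos λ, y = cos φ sin λ, z = sin φ).
The central angle between the endpoints is δ = arccos(p₁·p₂) ≈ 1.641 rad (94.0°).
Interpolate at f = 0.32 with slerp weights a = sin((1−f)δ)/sin δ ≈ 0.900, b = sin(fδ)/sin δ ≈ 0.502.
p = a·p₁ + b·p₂ ≈ (0.839, 0.216, 0.499); φ = arcsin(p_z) ≈ 29.92°, λ = atan2(p_y, p_x) ≈ 14.45°.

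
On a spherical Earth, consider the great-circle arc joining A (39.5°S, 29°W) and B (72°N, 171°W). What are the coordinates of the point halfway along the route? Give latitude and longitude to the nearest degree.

The haversine formula gives a central angle δ ≈ 2.486 rad (142.5°) between the endpoints.
Interpolate at f = 1/2 with slerp weights a = sin((1−f)δ)/sin δ ≈ 1.554, b = sin(fδ)/sin δ ≈ 1.554.
p = a·p₁ + b·p₂ ≈ (0.574, -0.656, 0.489); φ = arcsin(p_z) ≈ 29.30°, λ = atan2(p_y, p_x) ≈ -48.81°.

≈ (29°N, 49°W)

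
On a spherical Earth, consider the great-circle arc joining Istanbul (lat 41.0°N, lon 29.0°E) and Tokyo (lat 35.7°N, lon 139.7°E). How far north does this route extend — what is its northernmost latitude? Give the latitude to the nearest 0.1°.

The great circle lies in the plane with unit normal n̂ = (p₁ × p₂)/|p₁ × p₂|.
Here n̂_z ≈ +0.581; the vertex latitude is φ_max = arccos|n̂_z| ≈ 54.5°.

≈ 54.5°N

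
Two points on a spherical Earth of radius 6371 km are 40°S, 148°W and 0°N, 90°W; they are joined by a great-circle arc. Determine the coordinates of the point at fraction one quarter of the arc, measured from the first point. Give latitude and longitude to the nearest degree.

Convert each endpoint to a unit vector on the sphere (x = cos φ cos λ, y = cos φ sin λ, z = sin φ).
The central angle between the endpoints is δ = arccos(p₁·p₂) ≈ 1.153 rad (66.0°).
Interpolate at f = 1/4 with slerp weights a = sin((1−f)δ)/sin δ ≈ 0.833, b = sin(fδ)/sin δ ≈ 0.311.
p = a·p₁ + b·p₂ ≈ (-0.541, -0.649, -0.535); φ = arcsin(p_z) ≈ -32.35°, λ = atan2(p_y, p_x) ≈ -129.81°.

≈ 32°S, 130°W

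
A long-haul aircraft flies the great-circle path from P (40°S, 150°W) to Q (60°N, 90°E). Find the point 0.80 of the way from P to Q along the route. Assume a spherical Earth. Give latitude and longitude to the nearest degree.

≈ (50°N, 137°E)

The haversine formula gives a central angle δ ≈ 2.416 rad (138.4°) between the endpoints.
Interpolate at f = 0.80 with slerp weights a = sin((1−f)δ)/sin δ ≈ 0.700, b = sin(fδ)/sin δ ≈ 1.409.
p = a·p₁ + b·p₂ ≈ (-0.465, 0.436, 0.770); φ = arcsin(p_z) ≈ 50.40°, λ = atan2(p_y, p_x) ≈ 136.79°.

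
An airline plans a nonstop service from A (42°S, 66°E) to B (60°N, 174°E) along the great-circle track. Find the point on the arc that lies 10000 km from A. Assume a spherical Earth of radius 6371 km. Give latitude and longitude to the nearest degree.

≈ (34°N, 119°E)

From cos δ = sin φ₁ sin φ₂ + cos φ₁ cos φ₂ cos Δλ, the central angle is δ ≈ 2.338 rad (134.0°). The total great-circle distance is δ·R ≈ 2.338 × 6371 ≈ 14897 km, so the target fraction is f = 10000/14897 ≈ 0.671.
Interpolate at f ≈ 0.671 with slerp weights a = sin((1−f)δ)/sin δ ≈ 0.966, b = sin(fδ)/sin δ ≈ 1.390.
p = a·p₁ + b·p₂ ≈ (-0.399, 0.728, 0.557); φ = arcsin(p_z) ≈ 33.85°, λ = atan2(p_y, p_x) ≈ 118.71°.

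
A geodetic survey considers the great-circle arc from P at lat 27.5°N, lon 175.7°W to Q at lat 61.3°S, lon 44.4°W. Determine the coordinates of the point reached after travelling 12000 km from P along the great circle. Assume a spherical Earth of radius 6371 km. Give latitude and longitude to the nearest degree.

≈ lat 61°S, lon 99°W

From cos δ = sin φ₁ sin φ₂ + cos φ₁ cos φ₂ cos Δλ, the central angle is δ ≈ 2.327 rad (133.3°). The total great-circle distance is δ·R ≈ 2.327 × 6371 ≈ 14825 km, so the target fraction is f = 12000/14825 ≈ 0.809.
Interpolate at f ≈ 0.809 with slerp weights a = sin((1−f)δ)/sin δ ≈ 0.590, b = sin(fδ)/sin δ ≈ 1.308.
p = a·p₁ + b·p₂ ≈ (-0.073, -0.479, -0.875); φ = arcsin(p_z) ≈ -61.04°, λ = atan2(p_y, p_x) ≈ -98.66°.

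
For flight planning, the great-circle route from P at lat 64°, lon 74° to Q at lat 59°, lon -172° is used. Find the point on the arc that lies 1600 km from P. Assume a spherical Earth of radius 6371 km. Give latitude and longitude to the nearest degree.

Write both endpoints as unit vectors p₁, p₂ with components (cos φ cos λ, cos φ sin λ, sin φ).
The central angle between the endpoints is δ = arccos(p₁·p₂) ≈ 0.825 rad (47.3°). The total great-circle distance is δ·R ≈ 0.825 × 6371 ≈ 5256 km, so the target fraction is f = 1600/5256 ≈ 0.304.
Interpolate at f ≈ 0.304 with slerp weights a = sin((1−f)δ)/sin δ ≈ 0.739, b = sin(fδ)/sin δ ≈ 0.338.
p = a·p₁ + b·p₂ ≈ (-0.083, 0.287, 0.954); φ = arcsin(p_z) ≈ 72.60°, λ = atan2(p_y, p_x) ≈ 106.17°.

≈ lat 73°, lon 106°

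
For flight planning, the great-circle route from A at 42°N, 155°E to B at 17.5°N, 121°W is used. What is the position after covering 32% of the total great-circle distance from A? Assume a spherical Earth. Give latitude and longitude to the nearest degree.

≈ 41°N, 173°W

The haversine formula gives a central angle δ ≈ 1.292 rad (74.0°) between the endpoints.
Interpolate at f = 0.32 with slerp weights a = sin((1−f)δ)/sin δ ≈ 0.801, b = sin(fδ)/sin δ ≈ 0.418.
p = a·p₁ + b·p₂ ≈ (-0.745, -0.090, 0.661); φ = arcsin(p_z) ≈ 41.41°, λ = atan2(p_y, p_x) ≈ -173.10°.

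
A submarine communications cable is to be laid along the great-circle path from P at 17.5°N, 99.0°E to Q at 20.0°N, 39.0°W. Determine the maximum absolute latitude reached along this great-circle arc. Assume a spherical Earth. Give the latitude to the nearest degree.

The great circle lies in the plane with unit normal n̂ = (p₁ × p₂)/|p₁ × p₂|.
Here n̂_z ≈ -0.726; the vertex latitude is φ_max = arccos|n̂_z| ≈ 43.5°.

≈ 43°N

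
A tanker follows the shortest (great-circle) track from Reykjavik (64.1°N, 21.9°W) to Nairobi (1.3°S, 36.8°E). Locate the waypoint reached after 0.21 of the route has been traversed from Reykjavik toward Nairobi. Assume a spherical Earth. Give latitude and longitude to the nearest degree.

Write both endpoints as unit vectors p₁, p₂ with components (cos φ cos λ, cos φ sin λ, sin φ).
The central angle between the endpoints is δ = arccos(p₁·p₂) ≈ 1.363 rad (78.1°).
Interpolate at f = 0.21 with slerp weights a = sin((1−f)δ)/sin δ ≈ 0.900, b = sin(fδ)/sin δ ≈ 0.289.
p = a·p₁ + b·p₂ ≈ (0.596, 0.026, 0.803); φ = arcsin(p_z) ≈ 53.40°, λ = atan2(p_y, p_x) ≈ 2.52°.

≈ 53°N, 3°E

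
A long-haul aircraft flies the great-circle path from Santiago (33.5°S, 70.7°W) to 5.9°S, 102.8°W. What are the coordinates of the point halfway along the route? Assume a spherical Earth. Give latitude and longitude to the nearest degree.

≈ 20°S, 88°W

From cos δ = sin φ₁ sin φ₂ + cos φ₁ cos φ₂ cos Δλ, the central angle is δ ≈ 0.708 rad (40.6°).
Interpolate at f = 1/2 with slerp weights a = sin((1−f)δ)/sin δ ≈ 0.533, b = sin(fδ)/sin δ ≈ 0.533.
p = a·p₁ + b·p₂ ≈ (0.029, -0.937, -0.349); φ = arcsin(p_z) ≈ -20.43°, λ = atan2(p_y, p_x) ≈ -88.20°.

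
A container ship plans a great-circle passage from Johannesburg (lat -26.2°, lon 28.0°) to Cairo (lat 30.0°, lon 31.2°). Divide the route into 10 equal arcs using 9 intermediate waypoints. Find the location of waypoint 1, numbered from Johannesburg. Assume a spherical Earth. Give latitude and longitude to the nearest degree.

≈ lat -21°, lon 28°

From cos δ = sin φ₁ sin φ₂ + cos φ₁ cos φ₂ cos Δλ, the central angle is δ ≈ 0.982 rad (56.3°).
Interpolate at f = 1/10 with slerp weights a = sin((1−f)δ)/sin δ ≈ 0.930, b = sin(fδ)/sin δ ≈ 0.118.
p = a·p₁ + b·p₂ ≈ (0.824, 0.445, -0.352); φ = arcsin(p_z) ≈ -20.58°, λ = atan2(p_y, p_x) ≈ 28.35°.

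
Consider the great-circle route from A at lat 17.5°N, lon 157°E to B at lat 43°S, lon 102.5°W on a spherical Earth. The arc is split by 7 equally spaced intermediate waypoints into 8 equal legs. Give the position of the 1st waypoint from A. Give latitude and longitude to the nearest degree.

≈ lat 8°N, lon 167°E

Convert each endpoint to a unit vector on the sphere (x = cos φ cos λ, y = cos φ sin λ, z = sin φ).
The central angle between the endpoints is δ = arccos(p₁·p₂) ≈ 1.909 rad (109.4°).
Interpolate at f = 1/8 with slerp weights a = sin((1−f)δ)/sin δ ≈ 1.055, b = sin(fδ)/sin δ ≈ 0.251.
p = a·p₁ + b·p₂ ≈ (-0.966, 0.214, 0.146); φ = arcsin(p_z) ≈ 8.41°, λ = atan2(p_y, p_x) ≈ 167.50°.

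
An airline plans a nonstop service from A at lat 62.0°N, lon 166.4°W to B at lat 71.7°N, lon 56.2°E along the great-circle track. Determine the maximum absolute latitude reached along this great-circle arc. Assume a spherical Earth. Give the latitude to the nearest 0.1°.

≈ 81.6°N

The great circle lies in the plane with unit normal n̂ = (p₁ × p₂)/|p₁ × p₂|.
Here n̂_z ≈ -0.146; the vertex latitude is φ_max = arccos|n̂_z| ≈ 81.6°.
Check via Clairaut: cos φ_max = |cos φ₁| · sin C = cos(62.0°)·sin(18.1°) ≈ 0.146, again giving ≈ 81.6°.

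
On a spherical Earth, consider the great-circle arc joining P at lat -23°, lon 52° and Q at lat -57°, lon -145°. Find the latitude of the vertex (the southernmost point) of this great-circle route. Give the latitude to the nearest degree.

≈ -81°

The great circle lies in the plane with unit normal n̂ = (p₁ × p₂)/|p₁ × p₂|.
Here n̂_z ≈ +0.148; the vertex latitude is φ_max = arccos|n̂_z| ≈ 81.5°.
Check via Clairaut: cos φ_max = |cos φ₁| · sin C = cos(23.0°)·sin(170.7°) ≈ 0.148, again giving ≈ 81.5°.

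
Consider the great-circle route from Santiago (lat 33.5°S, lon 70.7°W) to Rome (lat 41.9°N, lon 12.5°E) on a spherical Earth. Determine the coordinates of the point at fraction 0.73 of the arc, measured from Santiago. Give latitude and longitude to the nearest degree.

Write both endpoints as unit vectors p₁, p₂ with components (cos φ cos λ, cos φ sin λ, sin φ).
The central angle between the endpoints is δ = arccos(p₁·p₂) ≈ 1.870 rad (107.2°).
Interpolate at f = 0.73 with slerp weights a = sin((1−f)δ)/sin δ ≈ 0.506, b = sin(fδ)/sin δ ≈ 1.025.
p = a·p₁ + b·p₂ ≈ (0.884, -0.233, 0.405); φ = arcsin(p_z) ≈ 23.88°, λ = atan2(p_y, p_x) ≈ -14.79°.

≈ lat 24°N, lon 15°W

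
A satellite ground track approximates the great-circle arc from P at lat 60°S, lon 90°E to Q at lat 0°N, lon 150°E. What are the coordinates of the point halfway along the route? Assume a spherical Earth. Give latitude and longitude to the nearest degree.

Write both endpoints as unit vectors p₁, p₂ with components (cos φ cos λ, cos φ sin λ, sin φ).
The central angle between the endpoints is δ = arccos(p₁·p₂) ≈ 1.318 rad (75.5°).
Interpolate at f = 1/2 with slerp weights a = sin((1−f)δ)/sin δ ≈ 0.632, b = sin(fδ)/sin δ ≈ 0.632.
p = a·p₁ + b·p₂ ≈ (-0.548, 0.632, -0.548); φ = arcsin(p_z) ≈ -33.21°, λ = atan2(p_y, p_x) ≈ 130.89°.

≈ lat 33°S, lon 131°E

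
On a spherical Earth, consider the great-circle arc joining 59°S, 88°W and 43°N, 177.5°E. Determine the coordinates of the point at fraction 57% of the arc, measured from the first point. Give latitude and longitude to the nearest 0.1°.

≈ 3.7°S, 150.2°W

Write both endpoints as unit vectors p₁, p₂ with components (cos φ cos λ, cos φ sin λ, sin φ).
The central angle between the endpoints is δ = arccos(p₁·p₂) ≈ 2.232 rad (127.9°).
Interpolate at f = 0.57 with slerp weights a = sin((1−f)δ)/sin δ ≈ 1.038, b = sin(fδ)/sin δ ≈ 1.211.
p = a·p₁ + b·p₂ ≈ (-0.866, -0.496, -0.064); φ = arcsin(p_z) ≈ -3.65°, λ = atan2(p_y, p_x) ≈ -150.23°.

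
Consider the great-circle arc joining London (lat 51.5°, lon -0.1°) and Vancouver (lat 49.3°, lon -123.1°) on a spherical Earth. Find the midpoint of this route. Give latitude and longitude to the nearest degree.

From cos δ = sin φ₁ sin φ₂ + cos φ₁ cos φ₂ cos Δλ, the central angle is δ ≈ 1.189 rad (68.1°).
Interpolate at f = 1/2 with slerp weights a = sin((1−f)δ)/sin δ ≈ 0.604, b = sin(fδ)/sin δ ≈ 0.604.
p = a·p₁ + b·p₂ ≈ (0.161, -0.330, 0.930); φ = arcsin(p_z) ≈ 68.44°, λ = atan2(p_y, p_x) ≈ -64.05°.

≈ lat 68°, lon -64°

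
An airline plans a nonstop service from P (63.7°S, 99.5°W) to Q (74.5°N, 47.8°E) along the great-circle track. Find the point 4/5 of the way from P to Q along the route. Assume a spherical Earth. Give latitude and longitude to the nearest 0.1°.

From cos δ = sin φ₁ sin φ₂ + cos φ₁ cos φ₂ cos Δλ, the central angle is δ ≈ 2.871 rad (164.5°).
Interpolate at f = 4/5 with slerp weights a = sin((1−f)δ)/sin δ ≈ 2.029, b = sin(fδ)/sin δ ≈ 2.795.
p = a·p₁ + b·p₂ ≈ (0.353, -0.333, 0.874); φ = arcsin(p_z) ≈ 60.93°, λ = atan2(p_y, p_x) ≈ -43.34°.

≈ (60.9°N, 43.3°W)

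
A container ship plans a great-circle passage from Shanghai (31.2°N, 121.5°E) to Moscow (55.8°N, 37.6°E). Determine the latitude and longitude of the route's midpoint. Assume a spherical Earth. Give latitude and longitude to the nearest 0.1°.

≈ 51.4°N, 90.1°E

Write both endpoints as unit vectors p₁, p₂ with components (cos φ cos λ, cos φ sin λ, sin φ).
The central angle between the endpoints is δ = arccos(p₁·p₂) ≈ 1.071 rad (61.3°).
Interpolate at f = 1/2 with slerp weights a = sin((1−f)δ)/sin δ ≈ 0.581, b = sin(fδ)/sin δ ≈ 0.581.
p = a·p₁ + b·p₂ ≈ (-0.001, 0.623, 0.782); φ = arcsin(p_z) ≈ 51.44°, λ = atan2(p_y, p_x) ≈ 90.09°.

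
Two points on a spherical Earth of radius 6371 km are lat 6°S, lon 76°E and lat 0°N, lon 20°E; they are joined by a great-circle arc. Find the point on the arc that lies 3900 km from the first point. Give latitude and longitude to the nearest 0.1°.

≈ lat 2.6°S, lon 41.0°E

The haversine formula gives a central angle δ ≈ 0.981 rad (56.2°) between the endpoints. The total great-circle distance is δ·R ≈ 0.981 × 6371 ≈ 6250 km, so the target fraction is f = 3900/6250 ≈ 0.624.
Interpolate at f ≈ 0.624 with slerp weights a = sin((1−f)δ)/sin δ ≈ 0.434, b = sin(fδ)/sin δ ≈ 0.691.
p = a·p₁ + b·p₂ ≈ (0.754, 0.655, -0.045); φ = arcsin(p_z) ≈ -2.60°, λ = atan2(p_y, p_x) ≈ 40.98°.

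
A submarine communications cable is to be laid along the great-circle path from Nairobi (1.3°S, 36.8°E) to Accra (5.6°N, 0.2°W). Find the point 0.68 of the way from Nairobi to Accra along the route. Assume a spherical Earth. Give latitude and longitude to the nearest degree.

Convert each endpoint to a unit vector on the sphere (x = cos φ cos λ, y = cos φ sin λ, z = sin φ).
The central angle between the endpoints is δ = arccos(p₁·p₂) ≈ 0.656 rad (37.6°).
Interpolate at f = 0.68 with slerp weights a = sin((1−f)δ)/sin δ ≈ 0.342, b = sin(fδ)/sin δ ≈ 0.707.
p = a·p₁ + b·p₂ ≈ (0.977, 0.202, 0.061); φ = arcsin(p_z) ≈ 3.51°, λ = atan2(p_y, p_x) ≈ 11.68°.

≈ (4°N, 12°E)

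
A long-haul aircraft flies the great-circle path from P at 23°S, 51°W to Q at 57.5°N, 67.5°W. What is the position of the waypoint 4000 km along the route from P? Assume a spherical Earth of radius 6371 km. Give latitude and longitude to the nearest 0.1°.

≈ 12.6°N, 56.3°W

The haversine formula gives a central angle δ ≈ 1.426 rad (81.7°) between the endpoints. The total great-circle distance is δ·R ≈ 1.426 × 6371 ≈ 9083 km, so the target fraction is f = 4000/9083 ≈ 0.440.
Interpolate at f ≈ 0.440 with slerp weights a = sin((1−f)δ)/sin δ ≈ 0.723, b = sin(fδ)/sin δ ≈ 0.594.
p = a·p₁ + b·p₂ ≈ (0.541, -0.812, 0.218); φ = arcsin(p_z) ≈ 12.59°, λ = atan2(p_y, p_x) ≈ -56.33°.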